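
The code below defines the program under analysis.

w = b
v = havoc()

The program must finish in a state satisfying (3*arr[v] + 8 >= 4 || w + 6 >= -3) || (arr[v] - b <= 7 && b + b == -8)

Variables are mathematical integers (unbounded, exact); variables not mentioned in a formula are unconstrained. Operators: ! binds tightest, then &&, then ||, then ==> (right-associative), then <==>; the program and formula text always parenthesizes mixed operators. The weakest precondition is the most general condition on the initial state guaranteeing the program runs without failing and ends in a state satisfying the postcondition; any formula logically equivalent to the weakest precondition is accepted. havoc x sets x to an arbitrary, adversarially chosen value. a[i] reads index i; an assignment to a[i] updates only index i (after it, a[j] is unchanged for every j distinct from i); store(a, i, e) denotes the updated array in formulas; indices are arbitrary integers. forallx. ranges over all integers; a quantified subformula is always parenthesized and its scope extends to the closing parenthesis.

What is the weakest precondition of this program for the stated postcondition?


Working backward. After the program, the postcondition (3*arr[v] + 8 >= 4 || w + 6 >= -3) || (arr[v] - b <= 7 && b + b == -8) must hold; in canonical form it is 3*arr[v] >= -4 || w >= -9 || (arr[v] <= b + 7 && 2*b == -8).
Before havoc v: forall v_1. (3*arr[v_1] >= -4 || w >= -9 || (arr[v_1] <= b + 7 && 2*b == -8))
Before w := b: forall v_1. (3*arr[v_1] >= -4 || b >= -9 || (arr[v_1] <= b + 7 && 2*b == -8))
Answer: WP = forall v_1. (3*arr[v_1] >= -4 || b >= -9 || (arr[v_1] <= b + 7 && 2*b == -8))


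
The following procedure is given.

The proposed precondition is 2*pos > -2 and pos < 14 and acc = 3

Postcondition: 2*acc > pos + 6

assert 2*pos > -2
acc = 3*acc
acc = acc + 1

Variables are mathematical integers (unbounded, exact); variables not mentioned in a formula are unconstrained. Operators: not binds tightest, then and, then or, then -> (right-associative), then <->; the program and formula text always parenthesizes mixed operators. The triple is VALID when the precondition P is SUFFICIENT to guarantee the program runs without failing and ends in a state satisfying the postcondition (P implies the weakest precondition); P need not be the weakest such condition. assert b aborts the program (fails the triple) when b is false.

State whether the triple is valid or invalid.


Working backward. After the program, 2*acc > pos + 6 must hold.
Before acc := acc + 1: 2*acc > pos + 4
Before acc := 3*acc: 6*acc > pos + 4
Before assert 2*pos > -2: 2*pos > -2 and 6*acc > pos + 4
The weakest precondition is 2*pos > -2 and 6*acc > pos + 4.
Check whether 2*pos > -2 and pos < 14 and acc = 3 implies it.
Every state satisfying the precondition satisfies the weakest precondition: the implication holds.
Answer: valid


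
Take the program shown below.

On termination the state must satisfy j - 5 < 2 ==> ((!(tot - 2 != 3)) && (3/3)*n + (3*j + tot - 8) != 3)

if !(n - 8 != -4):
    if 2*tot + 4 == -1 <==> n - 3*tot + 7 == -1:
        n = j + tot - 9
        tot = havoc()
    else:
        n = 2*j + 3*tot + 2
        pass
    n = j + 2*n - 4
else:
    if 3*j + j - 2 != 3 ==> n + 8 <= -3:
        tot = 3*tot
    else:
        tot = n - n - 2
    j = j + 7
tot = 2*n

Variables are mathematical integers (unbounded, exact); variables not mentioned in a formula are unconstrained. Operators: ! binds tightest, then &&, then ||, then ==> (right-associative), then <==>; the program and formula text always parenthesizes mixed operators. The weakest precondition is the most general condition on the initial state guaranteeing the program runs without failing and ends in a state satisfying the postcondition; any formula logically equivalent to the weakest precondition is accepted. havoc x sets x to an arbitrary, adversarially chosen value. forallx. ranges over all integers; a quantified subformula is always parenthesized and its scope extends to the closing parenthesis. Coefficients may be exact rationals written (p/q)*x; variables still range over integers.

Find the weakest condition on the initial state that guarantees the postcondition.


Working backward. After the program, the postcondition j - 5 < 2 ==> ((!(tot - 2 != 3)) && (3/3)*n + (3*j + tot - 8) != 3) must hold; in canonical form it is j < 7 ==> ((!(tot != 5)) && 3*j + n + tot != 11).
Before tot := 2*n: j < 7 ==> ((!(2*n != 5)) && 3*j + 3*n != 11)
Then branch requires ((2*tot == -5 <==> n == 3*tot - 8) ==> (j < 7 ==> ((!(6*j + 4*tot != 49)) && 12*j + 6*tot != 77))) && ((!(2*tot == -5 <==> n == 3*tot - 8)) ==> (j < 7 ==> ((!(10*j + 12*tot != 5)) && 18*j + 18*tot != 11))); else branch requires ((4*j != 5 ==> n <= -11) ==> (j < 0 ==> ((!(2*n != 5)) && 3*j + 3*n != -10))) && ((!(4*j != 5 ==> n <= -11)) ==> (j < 0 ==> ((!(2*n != 5)) && 3*j + 3*n != -10))).
Before the if: ((!(n != 4)) ==> (((2*tot == -5 <==> n == 3*tot - 8) ==> (j < 7 ==> ((!(6*j + 4*tot != 49)) && 12*j + 6*tot != 77))) && ((!(2*tot == -5 <==> n == 3*tot - 8)) ==> (j < 7 ==> ((!(10*j + 12*tot != 5)) && 18*j + 18*tot != 11))))) && (n != 4 ==> (((4*j != 5 ==> n <= -11) ==> (j < 0 ==> ((!(2*n != 5)) && 3*j + 3*n != -10))) && ((!(4*j != 5 ==> n <= -11)) ==> (j < 0 ==> ((!(2*n != 5)) && 3*j + 3*n != -10)))))
Answer: WP = ((!(n != 4)) ==> (((2*tot == -5 <==> n == 3*tot - 8) ==> (j < 7 ==> ((!(6*j + 4*tot != 49)) && 12*j + 6*tot != 77))) && ((!(2*tot == -5 <==> n == 3*tot - 8)) ==> (j < 7 ==> ((!(10*j + 12*tot != 5)) && 18*j + 18*tot != 11))))) && (n != 4 ==> (((4*j != 5 ==> n <= -11) ==> (j < 0 ==> ((!(2*n != 5)) && 3*j + 3*n != -10))) && ((!(4*j != 5 ==> n <= -11)) ==> (j < 0 ==> ((!(2*n != 5)) && 3*j + 3*n != -10)))))


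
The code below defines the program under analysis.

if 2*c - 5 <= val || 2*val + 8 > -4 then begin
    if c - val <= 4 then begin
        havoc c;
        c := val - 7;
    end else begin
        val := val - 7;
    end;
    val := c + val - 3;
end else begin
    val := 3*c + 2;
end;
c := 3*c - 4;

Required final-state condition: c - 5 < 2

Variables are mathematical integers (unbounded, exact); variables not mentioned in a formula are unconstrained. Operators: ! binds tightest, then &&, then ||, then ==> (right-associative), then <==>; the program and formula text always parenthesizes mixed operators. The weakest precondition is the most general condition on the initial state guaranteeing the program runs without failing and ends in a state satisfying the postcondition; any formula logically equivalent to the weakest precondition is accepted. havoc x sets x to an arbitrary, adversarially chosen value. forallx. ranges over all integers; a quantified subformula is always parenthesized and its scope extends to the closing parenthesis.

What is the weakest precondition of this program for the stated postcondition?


Working backward. After the program, the postcondition c - 5 < 2 must hold; in canonical form it is c < 7.
Before c := 3*c - 4: 3*c < 11
Then branch requires (c <= val + 4 ==> 3*val < 32) && ((!(c <= val + 4)) ==> 3*c < 11); else branch requires 3*c < 11.
Before the if: ((2*c <= val + 5 || 2*val > -12) ==> ((c <= val + 4 ==> 3*val < 32) && ((!(c <= val + 4)) ==> 3*c < 11))) && ((!(2*c <= val + 5 || 2*val > -12)) ==> 3*c < 11)
Answer: WP = ((2*c <= val + 5 || 2*val > -12) ==> ((c <= val + 4 ==> 3*val < 32) && ((!(c <= val + 4)) ==> 3*c < 11))) && ((!(2*c <= val + 5 || 2*val > -12)) ==> 3*c < 11)


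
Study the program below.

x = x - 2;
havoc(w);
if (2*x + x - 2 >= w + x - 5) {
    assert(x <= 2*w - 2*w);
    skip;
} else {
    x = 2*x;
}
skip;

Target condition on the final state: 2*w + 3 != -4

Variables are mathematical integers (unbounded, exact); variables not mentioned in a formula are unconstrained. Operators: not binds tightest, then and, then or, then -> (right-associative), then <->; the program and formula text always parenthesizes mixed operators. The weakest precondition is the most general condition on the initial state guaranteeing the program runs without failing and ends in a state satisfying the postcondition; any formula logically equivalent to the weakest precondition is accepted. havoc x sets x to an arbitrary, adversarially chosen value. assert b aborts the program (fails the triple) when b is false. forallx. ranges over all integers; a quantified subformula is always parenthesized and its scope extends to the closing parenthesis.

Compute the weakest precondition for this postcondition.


Working backward. After the program, the postcondition 2*w + 3 != -4 must hold; in canonical form it is 2*w != -7.
Before skip: 2*w != -7
Then branch requires x <= 0 and 2*w != -7; else branch requires 2*w != -7.
Before the if: (2*x >= w - 3 -> (x <= 0 and 2*w != -7)) and ((not (2*x >= w - 3)) -> 2*w != -7)
Before havoc w: forall w_1. ((2*x >= w_1 - 3 -> (x <= 0 and 2*w_1 != -7)) and ((not (2*x >= w_1 - 3)) -> 2*w_1 != -7))
Before x := x - 2: forall w_1. ((2*x >= w_1 + 1 -> (x <= 2 and 2*w_1 != -7)) and ((not (2*x >= w_1 + 1)) -> 2*w_1 != -7))
Answer: WP = forall w_1. ((2*x >= w_1 + 1 -> (x <= 2 and 2*w_1 != -7)) and ((not (2*x >= w_1 + 1)) -> 2*w_1 != -7))


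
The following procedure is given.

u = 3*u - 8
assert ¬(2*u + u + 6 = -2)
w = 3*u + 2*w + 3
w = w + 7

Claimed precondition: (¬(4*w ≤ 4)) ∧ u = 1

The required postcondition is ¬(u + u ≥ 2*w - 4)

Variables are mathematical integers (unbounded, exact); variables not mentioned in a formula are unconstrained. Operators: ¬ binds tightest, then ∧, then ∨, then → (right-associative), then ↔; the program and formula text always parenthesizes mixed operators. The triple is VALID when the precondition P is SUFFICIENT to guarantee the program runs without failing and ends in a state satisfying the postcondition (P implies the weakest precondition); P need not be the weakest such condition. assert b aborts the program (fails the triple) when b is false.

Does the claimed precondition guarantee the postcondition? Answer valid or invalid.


Working backward. After the program, the postcondition ¬(u + u ≥ 2*w - 4) must hold; in canonical form it is ¬(2*u ≥ 2*w - 4).
Before w := w + 7: ¬(2*u ≥ 2*w + 10)
Before w := 3*u + 2*w + 3: ¬(4*u + 4*w ≤ -16)
Before assert ¬(2*u + u + 6 = -2): (¬(3*u = -8)) ∧ (¬(4*u + 4*w ≤ -16))
Before u := 3*u - 8: (¬(9*u = 16)) ∧ (¬(12*u + 4*w ≤ 16))
The weakest precondition is (¬(9*u = 16)) ∧ (¬(12*u + 4*w ≤ 16)).
Check whether (¬(4*w ≤ 4)) ∧ u = 1 implies it.
Every state satisfying the precondition satisfies the weakest precondition: the implication holds.
Answer: valid


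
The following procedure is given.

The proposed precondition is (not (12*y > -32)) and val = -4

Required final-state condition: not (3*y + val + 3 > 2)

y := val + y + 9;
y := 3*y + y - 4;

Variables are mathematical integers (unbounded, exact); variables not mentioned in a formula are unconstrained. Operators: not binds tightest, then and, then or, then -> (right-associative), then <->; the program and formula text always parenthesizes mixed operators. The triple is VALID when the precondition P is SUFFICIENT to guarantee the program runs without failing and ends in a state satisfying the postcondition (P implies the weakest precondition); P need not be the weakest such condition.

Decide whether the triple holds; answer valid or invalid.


Working backward. After the program, the postcondition not (3*y + val + 3 > 2) must hold; in canonical form it is not (val + 3*y > -1).
Before y := 3*y + y - 4: not (val + 12*y > 11)
Before y := val + y + 9: not (13*val + 12*y > -97)
The weakest precondition is not (13*val + 12*y > -97).
Check whether (not (12*y > -32)) and val = -4 implies it.
Countermodel: at the initial state val = -4, y = -3, the precondition holds but the weakest precondition fails.
Answer: invalid


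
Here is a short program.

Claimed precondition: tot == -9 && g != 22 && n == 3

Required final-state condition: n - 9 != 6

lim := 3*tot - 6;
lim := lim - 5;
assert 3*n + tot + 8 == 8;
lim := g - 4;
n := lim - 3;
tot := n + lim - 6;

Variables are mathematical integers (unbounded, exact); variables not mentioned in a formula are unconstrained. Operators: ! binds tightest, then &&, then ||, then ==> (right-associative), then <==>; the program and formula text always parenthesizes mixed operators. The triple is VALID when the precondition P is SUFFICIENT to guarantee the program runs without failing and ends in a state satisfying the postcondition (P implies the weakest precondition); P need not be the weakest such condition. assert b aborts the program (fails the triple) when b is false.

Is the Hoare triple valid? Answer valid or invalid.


Working backward. After the program, the postcondition n - 9 != 6 must hold; in canonical form it is n != 15.
Before tot := n + lim - 6: n != 15
Before n := lim - 3: lim != 18
Before lim := g - 4: g != 22
Before assert 3*n + tot + 8 == 8: 3*n + tot == 0 && g != 22
Before lim := lim - 5: 3*n + tot == 0 && g != 22
Before lim := 3*tot - 6: 3*n + tot == 0 && g != 22
The weakest precondition is 3*n + tot == 0 && g != 22.
Check whether tot == -9 && g != 22 && n == 3 implies it.
Every state satisfying the precondition satisfies the weakest precondition: the implication holds.
Answer: valid


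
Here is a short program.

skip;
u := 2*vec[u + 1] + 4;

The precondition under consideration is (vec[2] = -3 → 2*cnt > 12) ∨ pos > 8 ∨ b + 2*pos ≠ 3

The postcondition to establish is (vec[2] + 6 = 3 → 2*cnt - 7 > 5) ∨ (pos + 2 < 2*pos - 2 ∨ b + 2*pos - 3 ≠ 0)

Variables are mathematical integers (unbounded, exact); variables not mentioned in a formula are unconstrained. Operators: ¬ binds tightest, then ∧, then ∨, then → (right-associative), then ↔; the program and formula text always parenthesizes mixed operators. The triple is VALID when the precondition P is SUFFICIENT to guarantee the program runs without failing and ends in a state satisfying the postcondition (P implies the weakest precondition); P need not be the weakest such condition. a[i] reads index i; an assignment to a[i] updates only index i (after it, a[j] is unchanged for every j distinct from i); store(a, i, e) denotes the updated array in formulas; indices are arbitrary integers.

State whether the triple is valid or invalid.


Working backward. After the program, the postcondition (vec[2] + 6 = 3 → 2*cnt - 7 > 5) ∨ (pos + 2 < 2*pos - 2 ∨ b + 2*pos - 3 ≠ 0) must hold; in canonical form it is (vec[2] = -3 → 2*cnt > 12) ∨ pos > 4 ∨ b + 2*pos ≠ 3.
Before u := 2*vec[u + 1] + 4: (vec[2] = -3 → 2*cnt > 12) ∨ pos > 4 ∨ b + 2*pos ≠ 3
Before skip: (vec[2] = -3 → 2*cnt > 12) ∨ pos > 4 ∨ b + 2*pos ≠ 3
The weakest precondition is (vec[2] = -3 → 2*cnt > 12) ∨ pos > 4 ∨ b + 2*pos ≠ 3.
Check whether (vec[2] = -3 → 2*cnt > 12) ∨ pos > 8 ∨ b + 2*pos ≠ 3 implies it.
Every state satisfying the precondition satisfies the weakest precondition: the implication holds.
Answer: valid


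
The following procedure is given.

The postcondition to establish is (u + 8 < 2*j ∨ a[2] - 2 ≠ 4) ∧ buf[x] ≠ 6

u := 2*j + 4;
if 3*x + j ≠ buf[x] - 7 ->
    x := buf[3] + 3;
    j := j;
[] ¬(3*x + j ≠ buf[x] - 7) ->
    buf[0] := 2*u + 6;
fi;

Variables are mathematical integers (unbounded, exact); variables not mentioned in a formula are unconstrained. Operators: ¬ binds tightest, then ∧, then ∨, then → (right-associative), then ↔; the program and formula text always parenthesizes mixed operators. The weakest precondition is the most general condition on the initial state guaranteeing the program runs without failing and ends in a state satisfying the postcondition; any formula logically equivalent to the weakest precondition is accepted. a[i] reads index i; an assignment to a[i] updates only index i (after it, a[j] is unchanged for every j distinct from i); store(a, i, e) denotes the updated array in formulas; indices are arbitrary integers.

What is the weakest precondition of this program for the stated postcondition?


Working backward. After the program, the postcondition (u + 8 < 2*j ∨ a[2] - 2 ≠ 4) ∧ buf[x] ≠ 6 must hold; in canonical form it is (u < 2*j - 8 ∨ a[2] ≠ 6) ∧ buf[x] ≠ 6.
Then branch requires (u < 2*j - 8 ∨ a[2] ≠ 6) ∧ buf[buf[3] + 3] ≠ 6; else branch requires (u < 2*j - 8 ∨ a[2] ≠ 6) ∧ store(buf, 0, 2*u + 6)[x] ≠ 6.
Before the if: (j + 3*x ≠ buf[x] - 7 → ((u < 2*j - 8 ∨ a[2] ≠ 6) ∧ buf[buf[3] + 3] ≠ 6)) ∧ ((¬(j + 3*x ≠ buf[x] - 7)) → ((u < 2*j - 8 ∨ a[2] ≠ 6) ∧ store(buf, 0, 2*u + 6)[x] ≠ 6))
Before u := 2*j + 4: (j + 3*x ≠ buf[x] - 7 → (a[2] ≠ 6 ∧ buf[buf[3] + 3] ≠ 6)) ∧ ((¬(j + 3*x ≠ buf[x] - 7)) → (a[2] ≠ 6 ∧ store(buf, 0, 4*j + 14)[x] ≠ 6))
Answer: WP = (j + 3*x ≠ buf[x] - 7 → (a[2] ≠ 6 ∧ buf[buf[3] + 3] ≠ 6)) ∧ ((¬(j + 3*x ≠ buf[x] - 7)) → (a[2] ≠ 6 ∧ store(buf, 0, 4*j + 14)[x] ≠ 6))


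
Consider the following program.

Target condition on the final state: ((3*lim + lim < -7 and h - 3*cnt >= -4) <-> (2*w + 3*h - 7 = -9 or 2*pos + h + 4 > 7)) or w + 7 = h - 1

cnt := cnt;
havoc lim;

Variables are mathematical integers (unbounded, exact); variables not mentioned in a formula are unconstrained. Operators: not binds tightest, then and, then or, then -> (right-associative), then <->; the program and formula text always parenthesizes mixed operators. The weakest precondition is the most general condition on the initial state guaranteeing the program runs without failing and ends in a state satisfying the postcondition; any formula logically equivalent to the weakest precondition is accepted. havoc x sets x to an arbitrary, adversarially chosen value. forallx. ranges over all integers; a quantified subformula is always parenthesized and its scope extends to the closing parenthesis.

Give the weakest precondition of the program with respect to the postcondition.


Working backward. After the program, the postcondition ((3*lim + lim < -7 and h - 3*cnt >= -4) <-> (2*w + 3*h - 7 = -9 or 2*pos + h + 4 > 7)) or w + 7 = h - 1 must hold; in canonical form it is ((4*lim < -7 and h >= 3*cnt - 4) <-> (3*h + 2*w = -2 or h + 2*pos > 3)) or w = h - 8.
Before havoc lim: forall lim_1. (((4*lim_1 < -7 and h >= 3*cnt - 4) <-> (3*h + 2*w = -2 or h + 2*pos > 3)) or w = h - 8)
Before cnt := cnt: forall lim_1. (((4*lim_1 < -7 and h >= 3*cnt - 4) <-> (3*h + 2*w = -2 or h + 2*pos > 3)) or w = h - 8)
Answer: WP = forall lim_1. (((4*lim_1 < -7 and h >= 3*cnt - 4) <-> (3*h + 2*w = -2 or h + 2*pos > 3)) or w = h - 8)


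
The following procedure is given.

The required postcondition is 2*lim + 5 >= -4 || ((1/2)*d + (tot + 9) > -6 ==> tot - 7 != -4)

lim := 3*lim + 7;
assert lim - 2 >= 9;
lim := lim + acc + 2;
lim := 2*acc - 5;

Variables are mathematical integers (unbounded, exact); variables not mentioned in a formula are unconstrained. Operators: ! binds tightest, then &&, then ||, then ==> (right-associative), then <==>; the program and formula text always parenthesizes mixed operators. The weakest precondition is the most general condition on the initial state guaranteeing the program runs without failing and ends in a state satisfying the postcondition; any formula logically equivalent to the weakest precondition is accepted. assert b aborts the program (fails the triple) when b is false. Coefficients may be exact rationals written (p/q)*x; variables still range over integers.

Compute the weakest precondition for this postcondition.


Working backward. After the program, the postcondition 2*lim + 5 >= -4 || ((1/2)*d + (tot + 9) > -6 ==> tot - 7 != -4) must hold; in canonical form it is 2*lim >= -9 || ((1/2)*d + tot > -15 ==> tot != 3).
Before lim := 2*acc - 5: 4*acc >= 1 || ((1/2)*d + tot > -15 ==> tot != 3)
Before lim := lim + acc + 2: 4*acc >= 1 || ((1/2)*d + tot > -15 ==> tot != 3)
Before assert lim - 2 >= 9: lim >= 11 && (4*acc >= 1 || ((1/2)*d + tot > -15 ==> tot != 3))
Before lim := 3*lim + 7: 3*lim >= 4 && (4*acc >= 1 || ((1/2)*d + tot > -15 ==> tot != 3))
Answer: WP = 3*lim >= 4 && (4*acc >= 1 || ((1/2)*d + tot > -15 ==> tot != 3))


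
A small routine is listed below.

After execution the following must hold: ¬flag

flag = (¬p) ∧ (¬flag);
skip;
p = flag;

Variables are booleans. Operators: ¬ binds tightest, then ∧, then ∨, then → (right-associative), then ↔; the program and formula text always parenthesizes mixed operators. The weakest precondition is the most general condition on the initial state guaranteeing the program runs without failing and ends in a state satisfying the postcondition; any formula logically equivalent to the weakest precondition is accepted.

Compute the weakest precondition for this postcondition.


Working backward. After the program, ¬flag must hold.
Before p := flag: ¬flag
Before skip: ¬flag
Before flag := (¬p) ∧ (¬flag): ¬((¬p) ∧ (¬flag))
Answer: WP = ¬((¬p) ∧ (¬flag))


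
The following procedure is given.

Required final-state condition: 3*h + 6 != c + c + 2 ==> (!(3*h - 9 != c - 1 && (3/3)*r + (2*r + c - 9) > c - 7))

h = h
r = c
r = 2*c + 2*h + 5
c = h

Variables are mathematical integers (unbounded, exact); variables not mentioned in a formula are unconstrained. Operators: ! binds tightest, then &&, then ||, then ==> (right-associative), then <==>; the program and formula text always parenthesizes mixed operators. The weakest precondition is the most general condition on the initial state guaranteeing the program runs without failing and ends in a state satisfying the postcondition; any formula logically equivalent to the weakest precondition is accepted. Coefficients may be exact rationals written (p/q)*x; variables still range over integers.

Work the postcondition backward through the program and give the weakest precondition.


Working backward. After the program, the postcondition 3*h + 6 != c + c + 2 ==> (!(3*h - 9 != c - 1 && (3/3)*r + (2*r + c - 9) > c - 7)) must hold; in canonical form it is 3*h != 2*c - 4 ==> (!(3*h != c + 8 && 3*r > 2)).
Before c := h: h != -4 ==> (!(2*h != 8 && 3*r > 2))
Before r := 2*c + 2*h + 5: h != -4 ==> (!(2*h != 8 && 6*c + 6*h > -13))
Before r := c: h != -4 ==> (!(2*h != 8 && 6*c + 6*h > -13))
Before h := h: h != -4 ==> (!(2*h != 8 && 6*c + 6*h > -13))
Answer: WP = h != -4 ==> (!(2*h != 8 && 6*c + 6*h > -13))


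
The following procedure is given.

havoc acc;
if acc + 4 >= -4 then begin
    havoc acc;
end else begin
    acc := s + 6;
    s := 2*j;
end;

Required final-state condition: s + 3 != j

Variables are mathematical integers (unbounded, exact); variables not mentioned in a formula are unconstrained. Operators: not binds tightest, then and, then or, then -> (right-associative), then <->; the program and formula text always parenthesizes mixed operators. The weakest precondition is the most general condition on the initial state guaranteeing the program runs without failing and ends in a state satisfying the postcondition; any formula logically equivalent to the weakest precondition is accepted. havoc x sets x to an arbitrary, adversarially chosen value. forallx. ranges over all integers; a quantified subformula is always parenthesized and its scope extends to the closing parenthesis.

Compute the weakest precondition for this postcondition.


Working backward. After the program, the postcondition s + 3 != j must hold; in canonical form it is s != j - 3.
Then branch requires s != j - 3; else branch requires j != -3.
Before the if: (acc >= -8 -> s != j - 3) and ((not (acc >= -8)) -> j != -3)
Before havoc acc: forall acc_1. ((acc_1 >= -8 -> s != j - 3) and ((not (acc_1 >= -8)) -> j != -3))
Answer: WP = forall acc_1. ((acc_1 >= -8 -> s != j - 3) and ((not (acc_1 >= -8)) -> j != -3))


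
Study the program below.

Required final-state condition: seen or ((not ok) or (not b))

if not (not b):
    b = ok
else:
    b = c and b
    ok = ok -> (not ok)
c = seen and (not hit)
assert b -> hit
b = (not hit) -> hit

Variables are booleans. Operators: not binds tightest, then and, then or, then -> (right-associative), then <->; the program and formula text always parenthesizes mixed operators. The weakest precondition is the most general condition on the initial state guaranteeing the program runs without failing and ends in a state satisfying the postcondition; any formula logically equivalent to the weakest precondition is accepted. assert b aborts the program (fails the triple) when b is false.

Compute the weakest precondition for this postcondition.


Working backward. After the program, the postcondition seen or ((not ok) or (not b)) must hold; in canonical form it is seen or (not ok) or (not b).
Before b := (not hit) -> hit: seen or (not ok) or (not ((not hit) -> hit))
Before assert b -> hit: (b -> hit) and (seen or (not ok) or (not ((not hit) -> hit)))
Before c := seen and (not hit): (b -> hit) and (seen or (not ok) or (not ((not hit) -> hit)))
Then branch requires (ok -> hit) and (seen or (not ok) or (not ((not hit) -> hit))); else branch requires ((c and b) -> hit) and (seen or (not (ok -> (not ok))) or (not ((not hit) -> hit))).
Before the if: (b -> ((ok -> hit) and (seen or (not ok) or (not ((not hit) -> hit))))) and ((not b) -> (((c and b) -> hit) and (seen or (not (ok -> (not ok))) or (not ((not hit) -> hit)))))
Answer: WP = (b -> ((ok -> hit) and (seen or (not ok) or (not ((not hit) -> hit))))) and ((not b) -> (((c and b) -> hit) and (seen or (not (ok -> (not ok))) or (not ((not hit) -> hit)))))


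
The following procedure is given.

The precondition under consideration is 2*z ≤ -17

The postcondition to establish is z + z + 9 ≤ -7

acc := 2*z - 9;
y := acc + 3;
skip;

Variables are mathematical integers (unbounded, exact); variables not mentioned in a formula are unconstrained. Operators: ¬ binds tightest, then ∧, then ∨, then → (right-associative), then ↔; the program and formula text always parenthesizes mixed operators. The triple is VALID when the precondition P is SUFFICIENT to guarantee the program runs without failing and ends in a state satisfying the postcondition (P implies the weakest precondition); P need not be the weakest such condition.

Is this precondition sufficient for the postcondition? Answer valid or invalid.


Working backward. After the program, the postcondition z + z + 9 ≤ -7 must hold; in canonical form it is 2*z ≤ -16.
Before skip: 2*z ≤ -16
Before y := acc + 3: 2*z ≤ -16
Before acc := 2*z - 9: 2*z ≤ -16
The weakest precondition is 2*z ≤ -16.
Check whether 2*z ≤ -17 implies it.
Every state satisfying the precondition satisfies the weakest precondition: the implication holds.
Answer: valid


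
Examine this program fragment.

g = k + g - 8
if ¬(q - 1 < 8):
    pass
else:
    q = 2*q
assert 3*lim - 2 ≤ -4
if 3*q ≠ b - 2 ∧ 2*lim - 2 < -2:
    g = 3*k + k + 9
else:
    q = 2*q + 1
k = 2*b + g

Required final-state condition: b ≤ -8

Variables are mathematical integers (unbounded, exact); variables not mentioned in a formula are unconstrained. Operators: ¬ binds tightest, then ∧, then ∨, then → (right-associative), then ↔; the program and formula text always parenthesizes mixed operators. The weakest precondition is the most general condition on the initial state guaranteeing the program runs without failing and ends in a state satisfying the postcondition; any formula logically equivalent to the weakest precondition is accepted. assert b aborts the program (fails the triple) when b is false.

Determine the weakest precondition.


Working backward. After the program, b ≤ -8 must hold.
Before k := 2*b + g: b ≤ -8
Then branch requires b ≤ -8; else branch requires b ≤ -8.
Before the if: ((3*q ≠ b - 2 ∧ 2*lim < 0) → b ≤ -8) ∧ ((¬(3*q ≠ b - 2 ∧ 2*lim < 0)) → b ≤ -8)
Before assert 3*lim - 2 ≤ -4: 3*lim ≤ -2 ∧ ((3*q ≠ b - 2 ∧ 2*lim < 0) → b ≤ -8) ∧ ((¬(3*q ≠ b - 2 ∧ 2*lim < 0)) → b ≤ -8)
Then branch requires 3*lim ≤ -2 ∧ ((3*q ≠ b - 2 ∧ 2*lim < 0) → b ≤ -8) ∧ ((¬(3*q ≠ b - 2 ∧ 2*lim < 0)) → b ≤ -8); else branch requires 3*lim ≤ -2 ∧ ((6*q ≠ b - 2 ∧ 2*lim < 0) → b ≤ -8) ∧ ((¬(6*q ≠ b - 2 ∧ 2*lim < 0)) → b ≤ -8).
Before the if: ((¬(q < 9)) → (3*lim ≤ -2 ∧ ((3*q ≠ b - 2 ∧ 2*lim < 0) → b ≤ -8) ∧ ((¬(3*q ≠ b - 2 ∧ 2*lim < 0)) → b ≤ -8))) ∧ (q < 9 → (3*lim ≤ -2 ∧ ((6*q ≠ b - 2 ∧ 2*lim < 0) → b ≤ -8) ∧ ((¬(6*q ≠ b - 2 ∧ 2*lim < 0)) → b ≤ -8)))
Before g := k + g - 8: ((¬(q < 9)) → (3*lim ≤ -2 ∧ ((3*q ≠ b - 2 ∧ 2*lim < 0) → b ≤ -8) ∧ ((¬(3*q ≠ b - 2 ∧ 2*lim < 0)) → b ≤ -8))) ∧ (q < 9 → (3*lim ≤ -2 ∧ ((6*q ≠ b - 2 ∧ 2*lim < 0) → b ≤ -8) ∧ ((¬(6*q ≠ b - 2 ∧ 2*lim < 0)) → b ≤ -8)))
Answer: WP = ((¬(q < 9)) → (3*lim ≤ -2 ∧ ((3*q ≠ b - 2 ∧ 2*lim < 0) → b ≤ -8) ∧ ((¬(3*q ≠ b - 2 ∧ 2*lim < 0)) → b ≤ -8))) ∧ (q < 9 → (3*lim ≤ -2 ∧ ((6*q ≠ b - 2 ∧ 2*lim < 0) → b ≤ -8) ∧ ((¬(6*q ≠ b - 2 ∧ 2*lim < 0)) → b ≤ -8)))


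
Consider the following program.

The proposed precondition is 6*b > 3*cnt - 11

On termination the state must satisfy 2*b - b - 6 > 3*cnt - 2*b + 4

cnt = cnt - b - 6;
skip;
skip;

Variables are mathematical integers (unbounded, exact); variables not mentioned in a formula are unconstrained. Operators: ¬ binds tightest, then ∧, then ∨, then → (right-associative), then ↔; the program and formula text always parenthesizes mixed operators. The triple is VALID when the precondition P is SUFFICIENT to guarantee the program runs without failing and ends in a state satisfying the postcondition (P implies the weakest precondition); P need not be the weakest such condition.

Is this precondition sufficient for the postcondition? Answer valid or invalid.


Working backward. After the program, the postcondition 2*b - b - 6 > 3*cnt - 2*b + 4 must hold; in canonical form it is 3*b > 3*cnt + 10.
Before skip: 3*b > 3*cnt + 10
Before skip: 3*b > 3*cnt + 10
Before cnt := cnt - b - 6: 6*b > 3*cnt - 8
The weakest precondition is 6*b > 3*cnt - 8.
Check whether 6*b > 3*cnt - 11 implies it.
Countermodel: at the initial state b = 0, cnt = 3, the precondition holds but the weakest precondition fails.
Answer: invalid


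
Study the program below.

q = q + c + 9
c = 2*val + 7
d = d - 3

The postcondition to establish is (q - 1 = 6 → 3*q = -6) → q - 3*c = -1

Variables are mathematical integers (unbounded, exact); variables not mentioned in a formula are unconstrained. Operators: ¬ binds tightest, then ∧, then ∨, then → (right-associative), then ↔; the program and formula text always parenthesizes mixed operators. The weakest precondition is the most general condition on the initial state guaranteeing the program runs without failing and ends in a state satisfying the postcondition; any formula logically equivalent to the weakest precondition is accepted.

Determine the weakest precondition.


Working backward. After the program, the postcondition (q - 1 = 6 → 3*q = -6) → q - 3*c = -1 must hold; in canonical form it is (q = 7 → 3*q = -6) → q = 3*c - 1.
Before d := d - 3: (q = 7 → 3*q = -6) → q = 3*c - 1
Before c := 2*val + 7: (q = 7 → 3*q = -6) → q = 6*val + 20
Before q := q + c + 9: (c + q = -2 → 3*c + 3*q = -33) → c + q = 6*val + 11
Answer: WP = (c + q = -2 → 3*c + 3*q = -33) → c + q = 6*val + 11


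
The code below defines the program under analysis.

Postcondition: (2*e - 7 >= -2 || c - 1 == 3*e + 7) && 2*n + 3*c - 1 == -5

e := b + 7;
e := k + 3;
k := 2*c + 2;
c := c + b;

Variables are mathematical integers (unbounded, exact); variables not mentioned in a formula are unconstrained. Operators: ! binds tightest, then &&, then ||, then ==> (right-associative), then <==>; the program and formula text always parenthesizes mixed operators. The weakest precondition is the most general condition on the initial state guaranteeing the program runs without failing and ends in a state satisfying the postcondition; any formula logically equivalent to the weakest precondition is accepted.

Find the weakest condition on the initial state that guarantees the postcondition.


Working backward. After the program, the postcondition (2*e - 7 >= -2 || c - 1 == 3*e + 7) && 2*n + 3*c - 1 == -5 must hold; in canonical form it is (2*e >= 5 || c == 3*e + 8) && 3*c + 2*n == -4.
Before c := c + b: (2*e >= 5 || b + c == 3*e + 8) && 3*b + 3*c + 2*n == -4
Before k := 2*c + 2: (2*e >= 5 || b + c == 3*e + 8) && 3*b + 3*c + 2*n == -4
Before e := k + 3: (2*k >= -1 || b + c == 3*k + 17) && 3*b + 3*c + 2*n == -4
Before e := b + 7: (2*k >= -1 || b + c == 3*k + 17) && 3*b + 3*c + 2*n == -4
Answer: WP = (2*k >= -1 || b + c == 3*k + 17) && 3*b + 3*c + 2*n == -4


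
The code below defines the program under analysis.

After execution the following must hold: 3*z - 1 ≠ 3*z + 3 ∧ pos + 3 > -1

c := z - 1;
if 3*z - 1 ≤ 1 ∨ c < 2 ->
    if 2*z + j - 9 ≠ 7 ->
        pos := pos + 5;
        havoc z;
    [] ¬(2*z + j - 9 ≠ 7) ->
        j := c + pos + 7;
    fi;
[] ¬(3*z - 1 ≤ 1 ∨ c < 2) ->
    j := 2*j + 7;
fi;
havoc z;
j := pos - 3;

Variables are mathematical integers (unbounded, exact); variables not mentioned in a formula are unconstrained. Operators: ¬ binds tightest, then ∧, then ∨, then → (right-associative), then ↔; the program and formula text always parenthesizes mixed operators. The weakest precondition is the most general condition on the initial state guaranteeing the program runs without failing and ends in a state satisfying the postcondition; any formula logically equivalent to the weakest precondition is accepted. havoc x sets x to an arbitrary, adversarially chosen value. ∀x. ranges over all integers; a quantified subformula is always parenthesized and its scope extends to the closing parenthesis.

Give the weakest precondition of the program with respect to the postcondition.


Working backward. After the program, the postcondition 3*z - 1 ≠ 3*z + 3 ∧ pos + 3 > -1 must hold; in canonical form it is pos > -4.
Before j := pos - 3: pos > -4
Before havoc z: pos > -4
Then branch requires (j + 2*z ≠ 16 → pos > -9) ∧ ((¬(j + 2*z ≠ 16)) → pos > -4); else branch requires pos > -4.
Before the if: ((3*z ≤ 2 ∨ c < 2) → ((j + 2*z ≠ 16 → pos > -9) ∧ ((¬(j + 2*z ≠ 16)) → pos > -4))) ∧ ((¬(3*z ≤ 2 ∨ c < 2)) → pos > -4)
Before c := z - 1: ((3*z ≤ 2 ∨ z < 3) → ((j + 2*z ≠ 16 → pos > -9) ∧ ((¬(j + 2*z ≠ 16)) → pos > -4))) ∧ ((¬(3*z ≤ 2 ∨ z < 3)) → pos > -4)
Answer: WP = ((3*z ≤ 2 ∨ z < 3) → ((j + 2*z ≠ 16 → pos > -9) ∧ ((¬(j + 2*z ≠ 16)) → pos > -4))) ∧ ((¬(3*z ≤ 2 ∨ z < 3)) → pos > -4)


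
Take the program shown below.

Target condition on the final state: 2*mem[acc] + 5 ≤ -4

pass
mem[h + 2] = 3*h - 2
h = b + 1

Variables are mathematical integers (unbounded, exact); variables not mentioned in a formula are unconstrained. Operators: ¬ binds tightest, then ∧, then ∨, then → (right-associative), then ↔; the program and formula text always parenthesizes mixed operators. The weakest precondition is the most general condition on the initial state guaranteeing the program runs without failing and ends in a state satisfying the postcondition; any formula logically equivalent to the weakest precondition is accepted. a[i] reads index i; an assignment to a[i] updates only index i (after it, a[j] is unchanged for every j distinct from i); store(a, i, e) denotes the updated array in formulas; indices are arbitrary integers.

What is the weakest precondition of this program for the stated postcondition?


Working backward. After the program, the postcondition 2*mem[acc] + 5 ≤ -4 must hold; in canonical form it is 2*mem[acc] ≤ -9.
Before h := b + 1: 2*mem[acc] ≤ -9
Before mem[h + 2] := 3*h - 2: 2*store(mem, h + 2, 3*h - 2)[acc] ≤ -9
Before skip: 2*store(mem, h + 2, 3*h - 2)[acc] ≤ -9
Answer: WP = 2*store(mem, h + 2, 3*h - 2)[acc] ≤ -9


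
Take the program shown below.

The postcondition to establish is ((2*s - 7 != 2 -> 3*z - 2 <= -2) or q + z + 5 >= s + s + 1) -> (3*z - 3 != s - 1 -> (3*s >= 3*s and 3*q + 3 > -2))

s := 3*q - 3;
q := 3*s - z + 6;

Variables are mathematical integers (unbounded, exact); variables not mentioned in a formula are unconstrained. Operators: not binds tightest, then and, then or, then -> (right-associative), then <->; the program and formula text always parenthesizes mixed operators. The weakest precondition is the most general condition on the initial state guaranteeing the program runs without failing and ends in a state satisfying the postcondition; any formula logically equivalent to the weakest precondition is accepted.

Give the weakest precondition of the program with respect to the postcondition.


Working backward. After the program, the postcondition ((2*s - 7 != 2 -> 3*z - 2 <= -2) or q + z + 5 >= s + s + 1) -> (3*z - 3 != s - 1 -> (3*s >= 3*s and 3*q + 3 > -2)) must hold; in canonical form it is ((2*s != 9 -> 3*z <= 0) or q + z >= 2*s - 4) -> (3*z != s + 2 -> 3*q > -5).
Before q := 3*s - z + 6: ((2*s != 9 -> 3*z <= 0) or s >= -10) -> (3*z != s + 2 -> 9*s > 3*z - 23)
Before s := 3*q - 3: ((6*q != 15 -> 3*z <= 0) or 3*q >= -7) -> (3*z != 3*q - 1 -> 27*q > 3*z + 4)
Answer: WP = ((6*q != 15 -> 3*z <= 0) or 3*q >= -7) -> (3*z != 3*q - 1 -> 27*q > 3*z + 4)


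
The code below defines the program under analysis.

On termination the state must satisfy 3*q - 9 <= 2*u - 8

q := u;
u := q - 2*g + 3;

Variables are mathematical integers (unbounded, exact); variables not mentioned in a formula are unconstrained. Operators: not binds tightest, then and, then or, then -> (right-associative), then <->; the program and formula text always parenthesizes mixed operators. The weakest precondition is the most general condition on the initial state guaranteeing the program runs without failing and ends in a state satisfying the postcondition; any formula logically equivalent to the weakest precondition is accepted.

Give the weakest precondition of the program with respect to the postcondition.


Working backward. After the program, the postcondition 3*q - 9 <= 2*u - 8 must hold; in canonical form it is 3*q <= 2*u + 1.
Before u := q - 2*g + 3: 4*g + q <= 7
Before q := u: 4*g + u <= 7
Answer: WP = 4*g + u <= 7


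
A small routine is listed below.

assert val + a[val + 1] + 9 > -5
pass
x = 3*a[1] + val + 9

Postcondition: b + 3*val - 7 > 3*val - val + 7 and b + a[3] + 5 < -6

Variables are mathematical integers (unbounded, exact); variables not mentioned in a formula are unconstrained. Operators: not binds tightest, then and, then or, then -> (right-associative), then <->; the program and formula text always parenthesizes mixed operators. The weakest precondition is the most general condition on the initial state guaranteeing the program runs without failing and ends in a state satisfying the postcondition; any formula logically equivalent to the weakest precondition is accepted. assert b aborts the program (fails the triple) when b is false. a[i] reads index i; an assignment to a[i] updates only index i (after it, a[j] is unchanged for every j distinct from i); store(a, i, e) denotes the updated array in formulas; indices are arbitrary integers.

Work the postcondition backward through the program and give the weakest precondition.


Working backward. After the program, the postcondition b + 3*val - 7 > 3*val - val + 7 and b + a[3] + 5 < -6 must hold; in canonical form it is b + val > 14 and a[3] + b < -11.
Before x := 3*a[1] + val + 9: b + val > 14 and a[3] + b < -11
Before skip: b + val > 14 and a[3] + b < -11
Before assert val + a[val + 1] + 9 > -5: a[val + 1] + val > -14 and b + val > 14 and a[3] + b < -11
Answer: WP = a[val + 1] + val > -14 and b + val > 14 and a[3] + b < -11


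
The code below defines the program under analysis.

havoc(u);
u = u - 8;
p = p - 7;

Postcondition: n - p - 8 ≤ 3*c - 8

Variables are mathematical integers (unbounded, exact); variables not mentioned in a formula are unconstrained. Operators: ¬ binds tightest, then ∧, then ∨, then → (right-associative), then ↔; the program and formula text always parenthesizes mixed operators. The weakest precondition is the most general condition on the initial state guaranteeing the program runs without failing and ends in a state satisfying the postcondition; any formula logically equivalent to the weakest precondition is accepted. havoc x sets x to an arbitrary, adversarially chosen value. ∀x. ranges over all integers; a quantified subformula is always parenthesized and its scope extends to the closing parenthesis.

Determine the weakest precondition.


Working backward. After the program, the postcondition n - p - 8 ≤ 3*c - 8 must hold; in canonical form it is n ≤ 3*c + p.
Before p := p - 7: n ≤ 3*c + p - 7
Before u := u - 8: n ≤ 3*c + p - 7
Before havoc u: n ≤ 3*c + p - 7
Answer: WP = n ≤ 3*c + p - 7
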